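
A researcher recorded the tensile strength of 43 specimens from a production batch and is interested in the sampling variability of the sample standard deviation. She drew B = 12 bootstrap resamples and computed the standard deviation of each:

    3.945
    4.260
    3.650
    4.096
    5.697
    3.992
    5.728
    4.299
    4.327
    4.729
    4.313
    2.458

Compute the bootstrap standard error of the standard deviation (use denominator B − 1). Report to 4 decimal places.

SE* = 0.8663

Bootstrap SE is the standard deviation of the 12 replicate standard deviations.
Mean of replicates: (3.945 + 4.260 + 3.650 + 4.096 + 5.697 + 3.992 + 5.728 + 4.299 + 4.327 + 4.729 + 4.313 + 2.458) / 12 = 51.49400 / 12 = 4.29117
Sum of squared deviations: (−0.34617)² + (−0.03117)² + (−0.64117)² + (−0.19517)² + (+1.40583)² + (−0.29917)² + (+1.43683)² + (+0.00783)² + (+0.03583)² + (+0.43783)² + (+0.02183)² + (−1.83317)² = 8.25437
Variance = 8.25437 / 11 = 0.75040
SE* = √0.75040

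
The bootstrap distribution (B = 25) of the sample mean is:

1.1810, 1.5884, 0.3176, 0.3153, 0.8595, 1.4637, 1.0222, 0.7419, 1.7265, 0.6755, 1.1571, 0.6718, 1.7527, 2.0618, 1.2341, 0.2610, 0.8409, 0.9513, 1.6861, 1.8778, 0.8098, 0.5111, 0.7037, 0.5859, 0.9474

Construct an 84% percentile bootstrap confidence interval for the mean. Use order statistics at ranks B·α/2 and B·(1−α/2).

Sorted replicates: 0.2610, 0.3153, 0.3176, 0.5111, 0.5859, 0.6718, 0.6755, 0.7037, 0.7419, 0.8098, 0.8409, 0.8595, 0.9474, 0.9513, 1.0222, 1.1571, 1.1810, 1.2341, 1.4637, 1.5884, 1.6861, 1.7265, 1.7527, 1.8778, 2.0618
α = 0.16; lower rank = 25 × 0.080 = 2; upper rank = 25 × 0.920 = 23.
The 2nd smallest replicate is 0.3153; the 23rd is 1.7527.

(0.3153, 1.7527)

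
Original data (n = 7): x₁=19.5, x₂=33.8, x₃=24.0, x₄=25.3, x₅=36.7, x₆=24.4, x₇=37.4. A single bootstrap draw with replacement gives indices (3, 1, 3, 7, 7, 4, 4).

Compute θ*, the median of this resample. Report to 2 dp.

θ* = 25.30

Resample values: 24.0, 19.5, 24.0, 37.4, 37.4, 25.3, 25.3.
Sorted: 19.5, 24.0, 24.0, 25.3, 25.3, 37.4, 37.4
Median = middle value = 25.30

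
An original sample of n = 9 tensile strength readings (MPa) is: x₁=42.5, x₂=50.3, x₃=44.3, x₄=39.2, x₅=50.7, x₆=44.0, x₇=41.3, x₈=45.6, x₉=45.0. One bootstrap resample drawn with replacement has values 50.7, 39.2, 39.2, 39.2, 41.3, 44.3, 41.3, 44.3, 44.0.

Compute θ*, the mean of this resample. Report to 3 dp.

Mean = (50.7 + 39.2 + 39.2 + 39.2 + 41.3 + 44.3 + 41.3 + 44.3 + 44.0) / 9 = 383.50 / 9 = 42.611

θ* = 42.611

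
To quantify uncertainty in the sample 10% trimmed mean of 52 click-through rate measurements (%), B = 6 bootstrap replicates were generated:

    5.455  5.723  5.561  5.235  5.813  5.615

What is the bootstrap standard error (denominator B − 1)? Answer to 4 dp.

Bootstrap SE is the standard deviation of the 6 replicate 10% trimmed means.
Mean of replicates: (5.455 + 5.723 + 5.561 + 5.235 + 5.813 + 5.615) / 6 = 33.40200 / 6 = 5.56700
Sum of squared deviations: (−0.11200)² + (+0.15600)² + (−0.00600)² + (−0.33200)² + (+0.24600)² + (+0.04800)² = 0.20996
Variance = 0.20996 / 5 = 0.04199
SE* = √0.04199

SE* = 0.2049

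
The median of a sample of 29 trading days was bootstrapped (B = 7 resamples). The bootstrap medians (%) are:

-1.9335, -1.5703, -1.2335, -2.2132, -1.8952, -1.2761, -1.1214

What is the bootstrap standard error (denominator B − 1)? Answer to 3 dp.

Bootstrap SE is the standard deviation of the 7 replicate medians.
Mean of replicates: ((-1.9335) + (-1.5703) + (-1.2335) + (-2.2132) + (-1.8952) + (-1.2761) + (-1.1214)) / 7 = -11.24320 / 7 = -1.60617
Sum of squared deviations: (−0.32733)² + (+0.03587)² + (+0.37267)² + (−0.60703)² + (−0.28903)² + (+0.33007)² + (+0.48477)² = 1.04329
Variance = 1.04329 / 6 = 0.17388
SE* = √0.17388

SE* = 0.417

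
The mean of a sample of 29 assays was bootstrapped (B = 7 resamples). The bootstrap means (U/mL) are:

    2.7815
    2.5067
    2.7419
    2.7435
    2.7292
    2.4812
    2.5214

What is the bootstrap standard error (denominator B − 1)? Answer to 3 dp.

SE* = 0.133

Bootstrap SE is the standard deviation of the 7 replicate means.
Mean of replicates: (2.7815 + 2.5067 + 2.7419 + 2.7435 + 2.7292 + 2.4812 + 2.5214) / 7 = 18.50540 / 7 = 2.64363
Sum of squared deviations: (+0.13787)² + (−0.13693)² + (+0.09827)² + (+0.09987)² + (+0.08557)² + (−0.16243)² + (−0.12223)² = 0.10603
Variance = 0.10603 / 6 = 0.01767
SE* = √0.01767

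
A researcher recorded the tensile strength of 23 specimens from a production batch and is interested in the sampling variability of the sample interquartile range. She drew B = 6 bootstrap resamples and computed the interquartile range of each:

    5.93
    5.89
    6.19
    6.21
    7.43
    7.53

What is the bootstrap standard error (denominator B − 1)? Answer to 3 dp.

Bootstrap SE is the standard deviation of the 6 replicate interquartile ranges.
Mean of replicates: (5.93 + 5.89 + 6.19 + 6.21 + 7.43 + 7.53) / 6 = 39.1800 / 6 = 6.5300
Sum of squared deviations: (−0.6000)² + (−0.6400)² + (−0.3400)² + (−0.3200)² + (+0.9000)² + (+1.0000)² = 2.7976
Variance = 2.7976 / 5 = 0.5595
SE* = √0.5595

SE* = 0.748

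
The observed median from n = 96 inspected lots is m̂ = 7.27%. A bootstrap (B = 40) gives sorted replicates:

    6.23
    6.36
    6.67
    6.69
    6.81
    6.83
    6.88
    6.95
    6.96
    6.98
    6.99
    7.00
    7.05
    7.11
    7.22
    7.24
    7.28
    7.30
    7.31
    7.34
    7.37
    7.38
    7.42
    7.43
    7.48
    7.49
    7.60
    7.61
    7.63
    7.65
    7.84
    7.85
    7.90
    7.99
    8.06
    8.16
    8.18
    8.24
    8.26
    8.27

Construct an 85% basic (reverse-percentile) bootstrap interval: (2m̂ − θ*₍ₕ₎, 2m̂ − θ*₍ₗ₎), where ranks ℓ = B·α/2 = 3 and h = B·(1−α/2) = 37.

(6.36, 7.87)

Percentile endpoints at ranks 3 and 37: θ*₍3₎ = 6.67, θ*₍37₎ = 8.18.
Basic interval reflects these around m̂:
  lower = 2 × 7.27 − 8.18 = 6.36
  upper = 2 × 7.27 − 6.67 = 7.87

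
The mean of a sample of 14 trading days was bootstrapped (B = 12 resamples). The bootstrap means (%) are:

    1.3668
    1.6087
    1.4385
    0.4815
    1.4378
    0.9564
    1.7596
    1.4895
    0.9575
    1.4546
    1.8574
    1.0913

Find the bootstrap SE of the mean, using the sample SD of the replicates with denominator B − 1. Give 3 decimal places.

SE* = 0.389

Bootstrap SE is the standard deviation of the 12 replicate means.
Mean of replicates: (1.3668 + 1.6087 + 1.4385 + 0.4815 + 1.4378 + 0.9564 + 1.7596 + 1.4895 + 0.9575 + 1.4546 + 1.8574 + 1.0913) / 12 = 15.89960 / 12 = 1.32497
Sum of squared deviations: (+0.04183)² + (+0.28373)² + (+0.11353)² + (−0.84347)² + (+0.11283)² + (−0.36857)² + (+0.43463)² + (+0.16453)² + (−0.36747)² + (+0.12963)² + (+0.53243)² + (−0.23367)² = 1.66105
Variance = 1.66105 / 11 = 0.15100
SE* = √0.15100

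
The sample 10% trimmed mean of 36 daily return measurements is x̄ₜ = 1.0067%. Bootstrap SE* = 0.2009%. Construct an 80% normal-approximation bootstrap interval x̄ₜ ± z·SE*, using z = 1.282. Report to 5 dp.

(0.74915, 1.26425)

Margin = 1.282 × 0.2009 = 0.257554
Interval: 1.0067 ± 0.257554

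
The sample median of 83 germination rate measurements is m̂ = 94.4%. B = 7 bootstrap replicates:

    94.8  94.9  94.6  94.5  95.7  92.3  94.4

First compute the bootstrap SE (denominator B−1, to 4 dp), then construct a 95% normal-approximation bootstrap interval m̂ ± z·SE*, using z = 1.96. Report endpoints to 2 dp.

Mean of replicates = 94.4571; sum of squared deviations = 6.5371; SE* = √(6.5371/6) = 1.0438
Margin = 1.96 × 1.0438 = 2.046
Interval: 94.4 ± 2.046

(92.35, 96.45)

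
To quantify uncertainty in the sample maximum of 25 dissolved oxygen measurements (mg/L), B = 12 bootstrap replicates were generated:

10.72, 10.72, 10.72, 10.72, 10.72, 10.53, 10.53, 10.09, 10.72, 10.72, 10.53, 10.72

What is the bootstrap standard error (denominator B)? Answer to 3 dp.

SE* = 0.179

Bootstrap SE is the standard deviation of the 12 replicate maximums.
Mean of replicates: (10.72 + 10.72 + 10.72 + 10.72 + 10.72 + 10.53 + 10.53 + 10.09 + 10.72 + 10.72 + 10.53 + 10.72) / 12 = 127.4400 / 12 = 10.6200
Sum of squared deviations: (+0.1000)² + (+0.1000)² + (+0.1000)² + (+0.1000)² + (+0.1000)² + (−0.0900)² + (−0.0900)² + (−0.5300)² + (+0.1000)² + (+0.1000)² + (−0.0900)² + (+0.1000)² = 0.3852
Variance = 0.3852 / 12 = 0.0321
SE* = √0.0321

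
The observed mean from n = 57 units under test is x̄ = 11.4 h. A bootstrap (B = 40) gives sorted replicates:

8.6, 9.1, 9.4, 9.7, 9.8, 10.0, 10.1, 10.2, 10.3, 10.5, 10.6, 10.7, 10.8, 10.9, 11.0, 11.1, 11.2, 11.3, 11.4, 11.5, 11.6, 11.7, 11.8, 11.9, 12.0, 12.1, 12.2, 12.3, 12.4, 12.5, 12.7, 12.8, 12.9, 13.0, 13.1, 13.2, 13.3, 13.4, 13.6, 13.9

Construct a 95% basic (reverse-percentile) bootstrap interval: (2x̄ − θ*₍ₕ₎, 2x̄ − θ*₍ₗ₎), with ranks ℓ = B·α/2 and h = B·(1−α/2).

Percentile endpoints at ranks 1 and 39: θ*₍1₎ = 8.6, θ*₍39₎ = 13.6.
Basic interval reflects these around x̄:
  lower = 2 × 11.4 − 13.6 = 9.2
  upper = 2 × 11.4 − 8.6 = 14.2

(9.2, 14.2)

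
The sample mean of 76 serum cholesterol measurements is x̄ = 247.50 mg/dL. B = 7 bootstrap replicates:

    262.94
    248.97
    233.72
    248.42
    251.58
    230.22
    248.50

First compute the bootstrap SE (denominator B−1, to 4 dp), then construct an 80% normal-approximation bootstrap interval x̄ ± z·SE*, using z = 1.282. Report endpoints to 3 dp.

Mean of replicates = 246.3357; sum of squared deviations = 738.0452; SE* = √(738.0452/6) = 11.0909
Margin = 1.282 × 11.0909 = 14.2185
Interval: 247.50 ± 14.2185

(233.281, 261.719)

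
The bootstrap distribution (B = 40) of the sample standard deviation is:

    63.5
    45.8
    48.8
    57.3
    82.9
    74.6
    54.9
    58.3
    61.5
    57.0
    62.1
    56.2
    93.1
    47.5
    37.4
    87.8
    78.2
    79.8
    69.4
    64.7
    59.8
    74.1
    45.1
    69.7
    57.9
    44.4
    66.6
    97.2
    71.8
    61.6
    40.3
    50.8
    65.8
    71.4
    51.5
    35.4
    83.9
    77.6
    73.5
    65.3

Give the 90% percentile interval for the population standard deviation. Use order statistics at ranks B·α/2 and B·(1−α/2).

(37.4, 87.8)

Sorted replicates: 35.4, 37.4, 40.3, 44.4, 45.1, 45.8, 47.5, 48.8, 50.8, 51.5, 54.9, 56.2, 57.0, 57.3, 57.9, 58.3, 59.8, 61.5, 61.6, 62.1, 63.5, 64.7, 65.3, 65.8, 66.6, 69.4, 69.7, 71.4, 71.8, 73.5, 74.1, 74.6, 77.6, 78.2, 79.8, 82.9, 83.9, 87.8, 93.1, 97.2
α = 0.10; lower rank = 40 × 0.050 = 2; upper rank = 40 × 0.950 = 38.
The 2nd smallest replicate is 37.4; the 38th is 87.8.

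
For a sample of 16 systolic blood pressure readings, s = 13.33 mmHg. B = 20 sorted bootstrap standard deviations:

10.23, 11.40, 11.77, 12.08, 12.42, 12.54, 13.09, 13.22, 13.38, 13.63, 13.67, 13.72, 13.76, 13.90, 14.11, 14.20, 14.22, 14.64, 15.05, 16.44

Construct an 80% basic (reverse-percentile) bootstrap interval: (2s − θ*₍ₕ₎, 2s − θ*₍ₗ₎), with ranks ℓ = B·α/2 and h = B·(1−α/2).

(12.02, 15.26)

Percentile endpoints at ranks 2 and 18: θ*₍2₎ = 11.40, θ*₍18₎ = 14.64.
Basic interval reflects these around s:
  lower = 2 × 13.33 − 14.64 = 12.02
  upper = 2 × 13.33 − 11.40 = 15.26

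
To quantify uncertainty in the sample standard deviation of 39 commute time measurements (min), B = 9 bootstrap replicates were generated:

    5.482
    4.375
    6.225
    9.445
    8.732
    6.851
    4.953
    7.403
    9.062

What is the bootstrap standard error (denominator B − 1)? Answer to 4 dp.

Bootstrap SE is the standard deviation of the 9 replicate standard deviations.
Mean of replicates: (5.482 + 4.375 + 6.225 + 9.445 + 8.732 + 6.851 + 4.953 + 7.403 + 9.062) / 9 = 62.52800 / 9 = 6.94756
Sum of squared deviations: (−1.46556)² + (−2.57256)² + (−0.72256)² + (+2.49744)² + (+1.78444)² + (−0.09656)² + (−1.99456)² + (+0.45544)² + (+2.11444)² = 27.37533
Variance = 27.37533 / 8 = 3.42192
SE* = √3.42192

SE* = 1.8498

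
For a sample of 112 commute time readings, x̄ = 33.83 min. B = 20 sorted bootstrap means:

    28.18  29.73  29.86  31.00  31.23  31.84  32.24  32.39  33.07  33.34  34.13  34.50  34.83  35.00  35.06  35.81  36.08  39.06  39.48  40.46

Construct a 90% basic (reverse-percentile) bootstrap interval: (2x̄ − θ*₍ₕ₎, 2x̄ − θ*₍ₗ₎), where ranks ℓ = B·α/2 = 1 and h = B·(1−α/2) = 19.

Percentile endpoints at ranks 1 and 19: θ*₍1₎ = 28.18, θ*₍19₎ = 39.48.
Basic interval reflects these around x̄:
  lower = 2 × 33.83 − 39.48 = 28.18
  upper = 2 × 33.83 − 28.18 = 39.48

(28.18, 39.48)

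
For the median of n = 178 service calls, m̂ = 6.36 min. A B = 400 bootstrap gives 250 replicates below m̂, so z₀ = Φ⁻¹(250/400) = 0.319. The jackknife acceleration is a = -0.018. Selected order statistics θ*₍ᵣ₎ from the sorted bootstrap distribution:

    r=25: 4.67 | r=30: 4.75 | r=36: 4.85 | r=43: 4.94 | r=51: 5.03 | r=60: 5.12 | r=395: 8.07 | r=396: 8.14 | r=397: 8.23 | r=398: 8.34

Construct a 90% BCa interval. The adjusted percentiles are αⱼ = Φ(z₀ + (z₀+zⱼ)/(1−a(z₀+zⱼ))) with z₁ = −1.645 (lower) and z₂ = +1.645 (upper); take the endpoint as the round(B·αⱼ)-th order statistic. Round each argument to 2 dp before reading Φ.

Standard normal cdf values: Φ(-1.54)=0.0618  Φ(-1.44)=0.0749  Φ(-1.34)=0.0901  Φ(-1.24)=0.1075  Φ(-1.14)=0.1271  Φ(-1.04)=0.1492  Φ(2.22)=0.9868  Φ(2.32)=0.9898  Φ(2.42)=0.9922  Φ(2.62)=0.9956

Lower: z₀ + z₁ = 0.319 + (-1.645) = -1.326; 1 − a(z₀+z₁) = 1 − (-0.018)(-1.326) = 0.9761; argument = 0.319 + (-1.326)/0.9761 = -1.0394 → -1.04.
α₁ = Φ(-1.04) = 0.1492; rank = round(400 × 0.1492) = 60; θ*₍60₎ = 5.12.
Upper: z₀ + z₂ = 1.964; 1 − a(z₀+z₂) = 1.0354; argument = 2.2159 → 2.22; α₂ = 0.9868; rank = 395; θ*₍395₎ = 8.07.

(5.12, 8.07)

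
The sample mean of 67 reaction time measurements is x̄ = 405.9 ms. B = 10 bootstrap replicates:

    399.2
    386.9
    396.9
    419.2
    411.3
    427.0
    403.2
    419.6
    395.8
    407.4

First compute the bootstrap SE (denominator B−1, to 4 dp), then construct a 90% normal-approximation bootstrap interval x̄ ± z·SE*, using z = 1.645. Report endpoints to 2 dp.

(385.15, 426.65)

Mean of replicates = 406.6500; sum of squared deviations = 1431.7650; SE* = √(1431.7650/9) = 12.6129
Margin = 1.645 × 12.6129 = 20.748
Interval: 405.9 ± 20.748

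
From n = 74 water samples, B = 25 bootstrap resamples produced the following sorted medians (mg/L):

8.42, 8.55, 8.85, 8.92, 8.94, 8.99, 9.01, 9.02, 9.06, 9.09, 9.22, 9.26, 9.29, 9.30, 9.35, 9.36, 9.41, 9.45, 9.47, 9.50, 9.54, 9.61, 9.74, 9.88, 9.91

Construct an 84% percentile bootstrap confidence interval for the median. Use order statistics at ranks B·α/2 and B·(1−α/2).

(8.55, 9.74)

α = 0.16; lower rank = 25 × 0.080 = 2; upper rank = 25 × 0.920 = 23.
The 2nd smallest replicate is 8.55; the 23rd is 9.74.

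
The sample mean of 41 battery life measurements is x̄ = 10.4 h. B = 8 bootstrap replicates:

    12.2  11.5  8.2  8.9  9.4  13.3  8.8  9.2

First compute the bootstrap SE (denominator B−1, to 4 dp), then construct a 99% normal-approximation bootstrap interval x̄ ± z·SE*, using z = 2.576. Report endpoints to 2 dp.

Mean of replicates = 10.1875; sum of squared deviations = 24.5888; SE* = √(24.5888/7) = 1.8742
Margin = 2.576 × 1.8742 = 4.828
Interval: 10.4 ± 4.828

(5.57, 15.23)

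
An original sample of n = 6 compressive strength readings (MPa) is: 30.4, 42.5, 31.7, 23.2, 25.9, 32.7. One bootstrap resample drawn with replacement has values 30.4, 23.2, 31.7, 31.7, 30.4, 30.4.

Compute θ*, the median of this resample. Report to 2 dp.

θ* = 30.40

Sorted: 23.2, 30.4, 30.4, 30.4, 31.7, 31.7
Median = average of the two middle values = 30.40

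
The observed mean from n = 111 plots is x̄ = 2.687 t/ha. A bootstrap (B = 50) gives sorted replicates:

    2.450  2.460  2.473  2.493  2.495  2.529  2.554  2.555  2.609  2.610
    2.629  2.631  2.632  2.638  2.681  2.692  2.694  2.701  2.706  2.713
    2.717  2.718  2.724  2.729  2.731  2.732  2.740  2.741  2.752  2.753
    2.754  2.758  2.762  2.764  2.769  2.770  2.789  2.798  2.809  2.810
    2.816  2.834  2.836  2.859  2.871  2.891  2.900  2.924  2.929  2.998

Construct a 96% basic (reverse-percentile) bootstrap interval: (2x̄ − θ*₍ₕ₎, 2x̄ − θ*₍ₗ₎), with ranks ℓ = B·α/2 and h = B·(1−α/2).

(2.445, 2.924)

Percentile endpoints at ranks 1 and 49: θ*₍1₎ = 2.450, θ*₍49₎ = 2.929.
Basic interval reflects these around x̄:
  lower = 2 × 2.687 − 2.929 = 2.445
  upper = 2 × 2.687 − 2.450 = 2.924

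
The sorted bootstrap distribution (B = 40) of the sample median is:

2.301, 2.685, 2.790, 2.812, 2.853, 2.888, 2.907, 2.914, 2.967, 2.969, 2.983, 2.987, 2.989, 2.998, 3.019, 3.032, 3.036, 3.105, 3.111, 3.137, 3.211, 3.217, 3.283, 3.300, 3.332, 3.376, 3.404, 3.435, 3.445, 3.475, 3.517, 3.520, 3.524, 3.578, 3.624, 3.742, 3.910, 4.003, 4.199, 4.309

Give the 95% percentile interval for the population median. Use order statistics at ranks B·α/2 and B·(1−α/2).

(2.301, 4.199)

α = 0.05; lower rank = 40 × 0.025 = 1; upper rank = 40 × 0.975 = 39.
The 1st smallest replicate is 2.301; the 39th is 4.199.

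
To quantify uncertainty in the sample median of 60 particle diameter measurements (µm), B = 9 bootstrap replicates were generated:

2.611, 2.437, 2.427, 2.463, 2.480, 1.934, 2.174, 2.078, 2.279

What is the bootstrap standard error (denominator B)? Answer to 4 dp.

SE* = 0.2072

Bootstrap SE is the standard deviation of the 9 replicate medians.
Mean of replicates: (2.611 + 2.437 + 2.427 + 2.463 + 2.480 + 1.934 + 2.174 + 2.078 + 2.279) / 9 = 20.88300 / 9 = 2.32033
Sum of squared deviations: (+0.29067)² + (+0.11667)² + (+0.10667)² + (+0.14267)² + (+0.15967)² + (−0.38633)² + (−0.14633)² + (−0.24233)² + (−0.04133)² = 0.38642
Variance = 0.38642 / 9 = 0.04294
SE* = √0.04294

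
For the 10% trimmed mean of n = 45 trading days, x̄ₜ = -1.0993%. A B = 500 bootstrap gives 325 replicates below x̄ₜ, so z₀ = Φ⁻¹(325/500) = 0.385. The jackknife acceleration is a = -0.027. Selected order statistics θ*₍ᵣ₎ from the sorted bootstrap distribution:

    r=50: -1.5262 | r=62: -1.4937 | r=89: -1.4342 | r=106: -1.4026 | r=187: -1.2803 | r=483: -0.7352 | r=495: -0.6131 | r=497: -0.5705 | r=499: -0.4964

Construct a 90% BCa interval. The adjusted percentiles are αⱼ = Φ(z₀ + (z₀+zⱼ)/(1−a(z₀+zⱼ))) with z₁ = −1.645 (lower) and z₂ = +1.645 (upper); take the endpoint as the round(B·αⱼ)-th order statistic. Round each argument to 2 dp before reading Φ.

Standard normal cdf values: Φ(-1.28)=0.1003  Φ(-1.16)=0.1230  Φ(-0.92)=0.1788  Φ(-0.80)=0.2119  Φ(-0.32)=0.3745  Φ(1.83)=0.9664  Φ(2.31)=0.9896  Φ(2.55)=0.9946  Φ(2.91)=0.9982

(-1.4342, -0.6131)

Lower: z₀ + z₁ = 0.385 + (-1.645) = -1.260; 1 − a(z₀+z₁) = 1 − (-0.027)(-1.260) = 0.9660; argument = 0.385 + (-1.260)/0.9660 = -0.9194 → -0.92.
α₁ = Φ(-0.92) = 0.1788; rank = round(500 × 0.1788) = 89; θ*₍89₎ = -1.4342.
Upper: z₀ + z₂ = 2.030; 1 − a(z₀+z₂) = 1.0548; argument = 2.3095 → 2.31; α₂ = 0.9896; rank = 495; θ*₍495₎ = -0.6131.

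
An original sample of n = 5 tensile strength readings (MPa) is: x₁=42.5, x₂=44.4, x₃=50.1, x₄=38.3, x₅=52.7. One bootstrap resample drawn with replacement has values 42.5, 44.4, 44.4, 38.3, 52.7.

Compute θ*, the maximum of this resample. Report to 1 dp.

θ* = 52.7

Maximum = 52.7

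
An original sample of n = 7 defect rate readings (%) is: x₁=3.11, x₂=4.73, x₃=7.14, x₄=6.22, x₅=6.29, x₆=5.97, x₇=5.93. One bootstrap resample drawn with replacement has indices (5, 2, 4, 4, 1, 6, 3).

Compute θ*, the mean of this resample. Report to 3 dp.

Resample values: 6.29, 4.73, 6.22, 6.22, 3.11, 5.97, 7.14.
Mean = (6.29 + 4.73 + 6.22 + 6.22 + 3.11 + 5.97 + 7.14) / 7 = 39.680 / 7 = 5.669

θ* = 5.669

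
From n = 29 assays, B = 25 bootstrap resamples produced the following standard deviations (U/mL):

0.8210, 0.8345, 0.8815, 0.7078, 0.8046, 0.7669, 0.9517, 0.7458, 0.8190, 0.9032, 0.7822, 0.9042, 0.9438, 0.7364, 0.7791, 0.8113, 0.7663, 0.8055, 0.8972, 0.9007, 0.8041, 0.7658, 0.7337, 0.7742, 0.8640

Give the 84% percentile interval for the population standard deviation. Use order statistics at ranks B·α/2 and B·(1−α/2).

Sorted replicates: 0.7078, 0.7337, 0.7364, 0.7458, 0.7658, 0.7663, 0.7669, 0.7742, 0.7791, 0.7822, 0.8041, 0.8046, 0.8055, 0.8113, 0.8190, 0.8210, 0.8345, 0.8640, 0.8815, 0.8972, 0.9007, 0.9032, 0.9042, 0.9438, 0.9517
α = 0.16; lower rank = 25 × 0.080 = 2; upper rank = 25 × 0.920 = 23.
The 2nd smallest replicate is 0.7337; the 23rd is 0.9042.

(0.7337, 0.9042)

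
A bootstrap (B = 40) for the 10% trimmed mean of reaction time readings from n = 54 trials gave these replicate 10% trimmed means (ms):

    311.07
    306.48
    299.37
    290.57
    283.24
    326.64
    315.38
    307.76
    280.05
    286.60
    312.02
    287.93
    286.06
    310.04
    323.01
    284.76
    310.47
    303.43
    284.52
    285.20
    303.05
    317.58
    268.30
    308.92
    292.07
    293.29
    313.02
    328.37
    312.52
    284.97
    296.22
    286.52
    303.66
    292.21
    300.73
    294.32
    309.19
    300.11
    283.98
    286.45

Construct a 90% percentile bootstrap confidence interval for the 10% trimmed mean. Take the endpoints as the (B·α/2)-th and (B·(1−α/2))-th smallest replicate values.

(280.05, 323.01)

Sorted replicates: 268.30, 280.05, 283.24, 283.98, 284.52, 284.76, 284.97, 285.20, 286.06, 286.45, 286.52, 286.60, 287.93, 290.57, 292.07, 292.21, 293.29, 294.32, 296.22, 299.37, 300.11, 300.73, 303.05, 303.43, 303.66, 306.48, 307.76, 308.92, 309.19, 310.04, 310.47, 311.07, 312.02, 312.52, 313.02, 315.38, 317.58, 323.01, 326.64, 328.37
α = 0.10; lower rank = 40 × 0.050 = 2; upper rank = 40 × 0.950 = 38.
The 2nd smallest replicate is 280.05; the 38th is 323.01.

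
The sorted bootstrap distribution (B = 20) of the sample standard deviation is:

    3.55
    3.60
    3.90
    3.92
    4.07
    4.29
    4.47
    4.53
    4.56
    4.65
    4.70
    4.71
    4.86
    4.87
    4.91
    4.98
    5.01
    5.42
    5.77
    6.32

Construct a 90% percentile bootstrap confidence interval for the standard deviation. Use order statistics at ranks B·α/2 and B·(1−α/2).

(3.55, 5.77)

α = 0.10; lower rank = 20 × 0.050 = 1; upper rank = 20 × 0.950 = 19.
The 1st smallest replicate is 3.55; the 19th is 5.77.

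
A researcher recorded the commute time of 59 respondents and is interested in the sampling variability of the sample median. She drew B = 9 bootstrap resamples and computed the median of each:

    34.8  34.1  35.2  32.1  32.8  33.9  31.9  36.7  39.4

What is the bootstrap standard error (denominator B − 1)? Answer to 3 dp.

Bootstrap SE is the standard deviation of the 9 replicate medians.
Mean of replicates: (34.8 + 34.1 + 35.2 + 32.1 + 32.8 + 33.9 + 31.9 + 36.7 + 39.4) / 9 = 310.9000 / 9 = 34.5444
Sum of squared deviations: (+0.2556)² + (−0.4444)² + (+0.6556)² + (−2.4444)² + (−1.7444)² + (−0.6444)² + (−2.6444)² + (+2.1556)² + (+4.8556)² = 45.3422
Variance = 45.3422 / 8 = 5.6678
SE* = √5.6678

SE* = 2.381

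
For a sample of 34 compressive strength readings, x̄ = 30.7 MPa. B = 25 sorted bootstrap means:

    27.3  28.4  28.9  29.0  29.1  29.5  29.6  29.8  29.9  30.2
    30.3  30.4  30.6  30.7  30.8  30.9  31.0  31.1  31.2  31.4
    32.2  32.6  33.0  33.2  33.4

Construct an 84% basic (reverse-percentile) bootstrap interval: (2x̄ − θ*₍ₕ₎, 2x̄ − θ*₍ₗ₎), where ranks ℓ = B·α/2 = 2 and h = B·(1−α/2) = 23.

(28.4, 33.0)

Percentile endpoints at ranks 2 and 23: θ*₍2₎ = 28.4, θ*₍23₎ = 33.0.
Basic interval reflects these around x̄:
  lower = 2 × 30.7 − 33.0 = 28.4
  upper = 2 × 30.7 − 28.4 = 33.0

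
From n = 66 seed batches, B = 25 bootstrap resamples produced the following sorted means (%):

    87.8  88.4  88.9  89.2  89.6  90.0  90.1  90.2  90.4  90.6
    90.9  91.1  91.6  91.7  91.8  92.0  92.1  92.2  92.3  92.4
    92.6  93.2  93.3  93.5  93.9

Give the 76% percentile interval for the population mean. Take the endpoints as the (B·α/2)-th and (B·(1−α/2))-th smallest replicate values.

(88.9, 93.2)

α = 0.24; lower rank = 25 × 0.120 = 3; upper rank = 25 × 0.880 = 22.
The 3rd smallest replicate is 88.9; the 22nd is 93.2.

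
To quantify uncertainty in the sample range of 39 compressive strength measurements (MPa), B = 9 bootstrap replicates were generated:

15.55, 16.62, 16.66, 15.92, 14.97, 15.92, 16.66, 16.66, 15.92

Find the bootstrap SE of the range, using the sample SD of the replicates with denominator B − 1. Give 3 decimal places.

Bootstrap SE is the standard deviation of the 9 replicate ranges.
Mean of replicates: (15.55 + 16.62 + 16.66 + 15.92 + 14.97 + 15.92 + 16.66 + 16.66 + 15.92) / 9 = 144.8800 / 9 = 16.0978
Sum of squared deviations: (−0.5478)² + (+0.5222)² + (+0.5622)² + (−0.1778)² + (−1.1278)² + (−0.1778)² + (+0.5622)² + (+0.5622)² + (−0.1778)² = 2.8878
Variance = 2.8878 / 8 = 0.3610
SE* = √0.3610

SE* = 0.601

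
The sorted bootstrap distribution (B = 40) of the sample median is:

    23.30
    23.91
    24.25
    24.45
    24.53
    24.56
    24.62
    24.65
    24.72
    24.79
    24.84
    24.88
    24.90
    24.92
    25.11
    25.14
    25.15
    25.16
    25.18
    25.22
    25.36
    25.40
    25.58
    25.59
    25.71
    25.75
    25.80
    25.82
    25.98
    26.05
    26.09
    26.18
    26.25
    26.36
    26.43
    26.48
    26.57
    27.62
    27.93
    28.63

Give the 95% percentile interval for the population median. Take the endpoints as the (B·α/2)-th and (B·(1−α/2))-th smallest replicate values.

α = 0.05; lower rank = 40 × 0.025 = 1; upper rank = 40 × 0.975 = 39.
The 1st smallest replicate is 23.30; the 39th is 27.93.

(23.30, 27.93)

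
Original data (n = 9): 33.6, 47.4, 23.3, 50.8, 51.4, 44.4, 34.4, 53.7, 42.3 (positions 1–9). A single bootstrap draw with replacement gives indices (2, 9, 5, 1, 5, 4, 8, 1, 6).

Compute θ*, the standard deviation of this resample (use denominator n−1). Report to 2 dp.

θ* = 7.61

Resample values: 47.4, 42.3, 51.4, 33.6, 51.4, 50.8, 53.7, 33.6, 44.4.
Mean = 45.4000; sum of squared deviations = 463.1400
s² = 463.1400 / 8 = 57.8925
s = √57.8925 = 7.61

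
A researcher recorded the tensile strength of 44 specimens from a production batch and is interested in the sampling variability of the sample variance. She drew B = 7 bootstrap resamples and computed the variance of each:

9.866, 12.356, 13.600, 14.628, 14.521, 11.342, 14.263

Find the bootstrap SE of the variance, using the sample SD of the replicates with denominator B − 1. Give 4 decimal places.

Bootstrap SE is the standard deviation of the 7 replicate variances.
Mean of replicates: (9.866 + 12.356 + 13.600 + 14.628 + 14.521 + 11.342 + 14.263) / 7 = 90.57600 / 7 = 12.93943
Sum of squared deviations: (−3.07343)² + (−0.58343)² + (+0.66057)² + (+1.68857)² + (+1.58157)² + (−1.59743)² + (+1.32357)² = 19.87897
Variance = 19.87897 / 6 = 3.31316
SE* = √3.31316

SE* = 1.8202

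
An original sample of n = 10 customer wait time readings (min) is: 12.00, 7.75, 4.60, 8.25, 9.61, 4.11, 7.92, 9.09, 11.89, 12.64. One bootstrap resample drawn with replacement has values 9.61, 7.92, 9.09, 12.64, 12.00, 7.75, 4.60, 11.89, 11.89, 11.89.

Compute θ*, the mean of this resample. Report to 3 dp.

Mean = (9.61 + 7.92 + 9.09 + 12.64 + 12.00 + 7.75 + 4.60 + 11.89 + 11.89 + 11.89) / 10 = 99.280 / 10 = 9.928

θ* = 9.928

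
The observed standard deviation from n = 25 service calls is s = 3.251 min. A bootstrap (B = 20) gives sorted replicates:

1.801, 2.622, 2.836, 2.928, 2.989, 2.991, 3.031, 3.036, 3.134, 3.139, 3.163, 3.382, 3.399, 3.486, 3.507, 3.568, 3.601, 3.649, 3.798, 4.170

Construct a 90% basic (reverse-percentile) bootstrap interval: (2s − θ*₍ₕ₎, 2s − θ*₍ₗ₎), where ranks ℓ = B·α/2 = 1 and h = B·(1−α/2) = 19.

(2.704, 4.701)

Percentile endpoints at ranks 1 and 19: θ*₍1₎ = 1.801, θ*₍19₎ = 3.798.
Basic interval reflects these around s:
  lower = 2 × 3.251 − 3.798 = 2.704
  upper = 2 × 3.251 − 1.801 = 4.701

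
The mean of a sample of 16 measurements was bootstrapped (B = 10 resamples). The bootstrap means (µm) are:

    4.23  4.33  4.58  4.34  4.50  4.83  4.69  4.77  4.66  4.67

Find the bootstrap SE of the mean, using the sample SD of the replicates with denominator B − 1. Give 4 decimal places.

SE* = 0.2028

Bootstrap SE is the standard deviation of the 10 replicate means.
Mean of replicates: (4.23 + 4.33 + 4.58 + 4.34 + 4.50 + 4.83 + 4.69 + 4.77 + 4.66 + 4.67) / 10 = 45.60000 / 10 = 4.56000
Sum of squared deviations: (−0.33000)² + (−0.23000)² + (+0.02000)² + (−0.22000)² + (−0.06000)² + (+0.27000)² + (+0.13000)² + (+0.21000)² + (+0.10000)² + (+0.11000)² = 0.37020
Variance = 0.37020 / 9 = 0.04113
SE* = √0.04113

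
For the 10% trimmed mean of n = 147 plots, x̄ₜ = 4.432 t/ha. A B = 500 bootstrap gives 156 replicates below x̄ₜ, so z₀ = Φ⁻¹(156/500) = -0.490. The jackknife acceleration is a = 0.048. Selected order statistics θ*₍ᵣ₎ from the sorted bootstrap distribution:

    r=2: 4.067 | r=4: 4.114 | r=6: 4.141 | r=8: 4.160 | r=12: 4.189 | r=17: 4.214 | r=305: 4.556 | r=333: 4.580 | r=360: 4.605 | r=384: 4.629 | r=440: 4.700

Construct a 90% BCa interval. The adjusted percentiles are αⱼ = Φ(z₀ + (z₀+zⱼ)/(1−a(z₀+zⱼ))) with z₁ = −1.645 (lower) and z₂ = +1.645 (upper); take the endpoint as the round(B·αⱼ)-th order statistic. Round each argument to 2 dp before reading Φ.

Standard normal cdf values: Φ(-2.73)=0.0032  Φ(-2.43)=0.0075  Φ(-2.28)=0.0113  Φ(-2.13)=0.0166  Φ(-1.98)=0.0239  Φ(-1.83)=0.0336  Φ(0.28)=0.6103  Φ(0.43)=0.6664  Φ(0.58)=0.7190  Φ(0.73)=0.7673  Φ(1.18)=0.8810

Lower: z₀ + z₁ = -0.490 + (-1.645) = -2.135; 1 − a(z₀+z₁) = 1 − (0.048)(-2.135) = 1.1025; argument = -0.490 + (-2.135)/1.1025 = -2.4265 → -2.43.
α₁ = Φ(-2.43) = 0.0075; rank = round(500 × 0.0075) = 4; θ*₍4₎ = 4.114.
Upper: z₀ + z₂ = 1.155; 1 − a(z₀+z₂) = 0.9446; argument = 0.7328 → 0.73; α₂ = 0.7673; rank = 384; θ*₍384₎ = 4.629.

(4.114, 4.629)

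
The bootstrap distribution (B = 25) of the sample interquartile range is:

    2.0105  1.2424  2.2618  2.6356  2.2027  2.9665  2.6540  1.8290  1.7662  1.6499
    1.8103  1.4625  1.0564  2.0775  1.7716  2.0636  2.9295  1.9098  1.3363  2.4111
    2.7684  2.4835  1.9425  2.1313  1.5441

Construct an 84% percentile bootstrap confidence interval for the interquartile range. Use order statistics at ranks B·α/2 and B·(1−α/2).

Sorted replicates: 1.0564, 1.2424, 1.3363, 1.4625, 1.5441, 1.6499, 1.7662, 1.7716, 1.8103, 1.8290, 1.9098, 1.9425, 2.0105, 2.0636, 2.0775, 2.1313, 2.2027, 2.2618, 2.4111, 2.4835, 2.6356, 2.6540, 2.7684, 2.9295, 2.9665
α = 0.16; lower rank = 25 × 0.080 = 2; upper rank = 25 × 0.920 = 23.
The 2nd smallest replicate is 1.2424; the 23rd is 2.7684.

(1.2424, 2.7684)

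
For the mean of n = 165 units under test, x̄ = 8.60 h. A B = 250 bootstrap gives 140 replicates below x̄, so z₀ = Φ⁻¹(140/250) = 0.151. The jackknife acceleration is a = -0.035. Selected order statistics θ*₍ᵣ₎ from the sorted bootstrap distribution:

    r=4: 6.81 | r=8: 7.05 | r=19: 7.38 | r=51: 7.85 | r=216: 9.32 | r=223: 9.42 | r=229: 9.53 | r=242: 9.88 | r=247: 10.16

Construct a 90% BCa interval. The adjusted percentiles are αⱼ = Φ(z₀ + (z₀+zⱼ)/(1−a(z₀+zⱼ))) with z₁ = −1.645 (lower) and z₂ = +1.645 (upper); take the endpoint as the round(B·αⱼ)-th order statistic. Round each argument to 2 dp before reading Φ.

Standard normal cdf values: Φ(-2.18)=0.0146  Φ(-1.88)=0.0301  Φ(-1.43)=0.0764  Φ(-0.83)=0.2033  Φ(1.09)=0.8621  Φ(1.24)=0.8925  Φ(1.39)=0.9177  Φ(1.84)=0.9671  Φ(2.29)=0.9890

(7.38, 9.88)

Lower: z₀ + z₁ = 0.151 + (-1.645) = -1.494; 1 − a(z₀+z₁) = 1 − (-0.035)(-1.494) = 0.9477; argument = 0.151 + (-1.494)/0.9477 = -1.4254 → -1.43.
α₁ = Φ(-1.43) = 0.0764; rank = round(250 × 0.0764) = 19; θ*₍19₎ = 7.38.
Upper: z₀ + z₂ = 1.796; 1 − a(z₀+z₂) = 1.0629; argument = 1.8408 → 1.84; α₂ = 0.9671; rank = 242; θ*₍242₎ = 9.88.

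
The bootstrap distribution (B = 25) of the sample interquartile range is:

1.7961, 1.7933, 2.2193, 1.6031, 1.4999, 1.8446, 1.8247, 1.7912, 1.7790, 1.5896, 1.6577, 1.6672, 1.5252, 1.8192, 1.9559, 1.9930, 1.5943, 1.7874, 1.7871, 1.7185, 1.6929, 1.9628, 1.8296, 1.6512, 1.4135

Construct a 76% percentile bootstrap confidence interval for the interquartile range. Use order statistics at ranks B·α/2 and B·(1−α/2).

(1.5252, 1.9559)

Sorted replicates: 1.4135, 1.4999, 1.5252, 1.5896, 1.5943, 1.6031, 1.6512, 1.6577, 1.6672, 1.6929, 1.7185, 1.7790, 1.7871, 1.7874, 1.7912, 1.7933, 1.7961, 1.8192, 1.8247, 1.8296, 1.8446, 1.9559, 1.9628, 1.9930, 2.2193
α = 0.24; lower rank = 25 × 0.120 = 3; upper rank = 25 × 0.880 = 22.
The 3rd smallest replicate is 1.5252; the 22nd is 1.9559.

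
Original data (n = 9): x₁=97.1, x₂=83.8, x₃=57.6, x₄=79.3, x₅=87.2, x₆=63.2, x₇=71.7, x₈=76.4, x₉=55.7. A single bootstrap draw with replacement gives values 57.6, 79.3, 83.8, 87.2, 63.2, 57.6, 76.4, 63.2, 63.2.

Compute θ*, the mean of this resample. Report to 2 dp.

θ* = 70.17

Mean = (57.6 + 79.3 + 83.8 + 87.2 + 63.2 + 57.6 + 76.4 + 63.2 + 63.2) / 9 = 631.50 / 9 = 70.17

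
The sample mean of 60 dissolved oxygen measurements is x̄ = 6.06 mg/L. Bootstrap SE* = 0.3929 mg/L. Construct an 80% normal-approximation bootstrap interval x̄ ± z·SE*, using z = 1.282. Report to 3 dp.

Margin = 1.282 × 0.3929 = 0.5037
Interval: 6.06 ± 0.5037

(5.556, 6.564)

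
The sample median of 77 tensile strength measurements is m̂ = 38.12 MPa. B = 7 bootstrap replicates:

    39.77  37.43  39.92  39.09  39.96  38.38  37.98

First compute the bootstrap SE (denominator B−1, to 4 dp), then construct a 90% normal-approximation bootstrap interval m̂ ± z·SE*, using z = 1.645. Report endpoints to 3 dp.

Mean of replicates = 38.9329; sum of squared deviations = 6.2271; SE* = √(6.2271/6) = 1.0188
Margin = 1.645 × 1.0188 = 1.6759
Interval: 38.12 ± 1.6759

(36.444, 39.796)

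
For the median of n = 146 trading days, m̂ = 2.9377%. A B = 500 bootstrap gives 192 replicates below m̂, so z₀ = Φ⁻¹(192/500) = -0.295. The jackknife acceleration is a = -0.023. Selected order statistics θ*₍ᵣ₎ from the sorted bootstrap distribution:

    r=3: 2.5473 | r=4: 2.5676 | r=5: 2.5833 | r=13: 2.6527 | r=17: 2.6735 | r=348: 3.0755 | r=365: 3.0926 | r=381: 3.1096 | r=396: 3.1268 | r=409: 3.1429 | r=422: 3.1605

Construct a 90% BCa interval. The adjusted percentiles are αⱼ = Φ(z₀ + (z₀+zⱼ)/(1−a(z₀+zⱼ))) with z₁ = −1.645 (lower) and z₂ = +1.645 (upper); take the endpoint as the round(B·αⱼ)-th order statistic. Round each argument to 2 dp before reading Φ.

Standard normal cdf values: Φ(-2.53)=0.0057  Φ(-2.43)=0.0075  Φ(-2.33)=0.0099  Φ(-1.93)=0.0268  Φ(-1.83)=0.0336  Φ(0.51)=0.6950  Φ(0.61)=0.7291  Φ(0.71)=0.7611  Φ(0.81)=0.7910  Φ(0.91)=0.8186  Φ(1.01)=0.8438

Lower: z₀ + z₁ = -0.295 + (-1.645) = -1.940; 1 − a(z₀+z₁) = 1 − (-0.023)(-1.940) = 0.9554; argument = -0.295 + (-1.940)/0.9554 = -2.3256 → -2.33.
α₁ = Φ(-2.33) = 0.0099; rank = round(500 × 0.0099) = 5; θ*₍5₎ = 2.5833.
Upper: z₀ + z₂ = 1.350; 1 − a(z₀+z₂) = 1.0311; argument = 1.0143 → 1.01; α₂ = 0.8438; rank = 422; θ*₍422₎ = 3.1605.

(2.5833, 3.1605)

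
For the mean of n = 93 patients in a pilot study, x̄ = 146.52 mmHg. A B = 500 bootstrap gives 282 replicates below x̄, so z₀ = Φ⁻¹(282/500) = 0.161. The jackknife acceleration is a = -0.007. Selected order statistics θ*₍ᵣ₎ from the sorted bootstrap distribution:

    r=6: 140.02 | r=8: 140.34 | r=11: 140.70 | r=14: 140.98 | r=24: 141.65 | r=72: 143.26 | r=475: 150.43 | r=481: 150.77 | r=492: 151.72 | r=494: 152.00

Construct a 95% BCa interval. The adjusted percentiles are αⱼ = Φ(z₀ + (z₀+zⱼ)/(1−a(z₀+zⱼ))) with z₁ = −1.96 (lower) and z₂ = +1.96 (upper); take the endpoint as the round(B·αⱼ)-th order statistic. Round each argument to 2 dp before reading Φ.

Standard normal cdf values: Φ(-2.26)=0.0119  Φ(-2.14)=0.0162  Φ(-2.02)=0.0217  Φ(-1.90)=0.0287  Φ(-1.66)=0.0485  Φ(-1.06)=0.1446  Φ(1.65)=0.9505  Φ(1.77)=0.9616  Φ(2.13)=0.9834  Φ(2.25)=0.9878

(141.65, 152.00)

Lower: z₀ + z₁ = 0.161 + (-1.960) = -1.799; 1 − a(z₀+z₁) = 1 − (-0.007)(-1.799) = 0.9874; argument = 0.161 + (-1.799)/0.9874 = -1.6609 → -1.66.
α₁ = Φ(-1.66) = 0.0485; rank = round(500 × 0.0485) = 24; θ*₍24₎ = 141.65.
Upper: z₀ + z₂ = 2.121; 1 − a(z₀+z₂) = 1.0148; argument = 2.2510 → 2.25; α₂ = 0.9878; rank = 494; θ*₍494₎ = 152.00.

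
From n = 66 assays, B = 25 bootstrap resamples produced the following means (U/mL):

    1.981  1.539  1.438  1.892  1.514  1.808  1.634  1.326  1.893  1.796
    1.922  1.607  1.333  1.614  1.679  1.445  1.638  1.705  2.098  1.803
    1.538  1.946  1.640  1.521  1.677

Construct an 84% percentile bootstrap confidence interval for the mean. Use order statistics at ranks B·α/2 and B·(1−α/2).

Sorted replicates: 1.326, 1.333, 1.438, 1.445, 1.514, 1.521, 1.538, 1.539, 1.607, 1.614, 1.634, 1.638, 1.640, 1.677, 1.679, 1.705, 1.796, 1.803, 1.808, 1.892, 1.893, 1.922, 1.946, 1.981, 2.098
α = 0.16; lower rank = 25 × 0.080 = 2; upper rank = 25 × 0.920 = 23.
The 2nd smallest replicate is 1.333; the 23rd is 1.946.

(1.333, 1.946)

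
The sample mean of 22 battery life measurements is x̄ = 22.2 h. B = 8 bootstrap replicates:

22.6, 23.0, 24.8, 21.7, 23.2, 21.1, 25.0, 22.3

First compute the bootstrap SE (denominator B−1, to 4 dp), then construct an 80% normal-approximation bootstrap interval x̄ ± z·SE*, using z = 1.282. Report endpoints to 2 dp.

Mean of replicates = 22.9625; sum of squared deviations = 13.2187; SE* = √(13.2187/7) = 1.3742
Margin = 1.282 × 1.3742 = 1.762
Interval: 22.2 ± 1.762

(20.44, 23.96)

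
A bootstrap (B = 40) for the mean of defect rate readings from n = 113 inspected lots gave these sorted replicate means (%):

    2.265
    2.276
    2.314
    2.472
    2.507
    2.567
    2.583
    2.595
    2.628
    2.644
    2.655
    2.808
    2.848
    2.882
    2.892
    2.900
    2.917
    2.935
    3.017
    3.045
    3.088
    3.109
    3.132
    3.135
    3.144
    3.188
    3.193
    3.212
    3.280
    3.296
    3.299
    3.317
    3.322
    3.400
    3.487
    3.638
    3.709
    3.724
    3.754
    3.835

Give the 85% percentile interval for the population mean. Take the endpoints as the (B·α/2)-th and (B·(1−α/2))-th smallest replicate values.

α = 0.15; lower rank = 40 × 0.075 = 3; upper rank = 40 × 0.925 = 37.
The 3rd smallest replicate is 2.314; the 37th is 3.709.

(2.314, 3.709)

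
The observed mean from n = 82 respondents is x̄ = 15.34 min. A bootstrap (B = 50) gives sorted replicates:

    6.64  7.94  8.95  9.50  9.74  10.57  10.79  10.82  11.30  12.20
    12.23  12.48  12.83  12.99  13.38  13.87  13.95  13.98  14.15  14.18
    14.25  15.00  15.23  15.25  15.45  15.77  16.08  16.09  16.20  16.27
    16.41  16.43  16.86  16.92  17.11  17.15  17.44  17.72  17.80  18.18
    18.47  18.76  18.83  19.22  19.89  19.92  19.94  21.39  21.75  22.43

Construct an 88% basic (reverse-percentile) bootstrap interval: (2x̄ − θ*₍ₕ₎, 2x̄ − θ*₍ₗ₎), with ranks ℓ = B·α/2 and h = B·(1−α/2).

Percentile endpoints at ranks 3 and 47: θ*₍3₎ = 8.95, θ*₍47₎ = 19.94.
Basic interval reflects these around x̄:
  lower = 2 × 15.34 − 19.94 = 10.74
  upper = 2 × 15.34 − 8.95 = 21.73

(10.74, 21.73)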